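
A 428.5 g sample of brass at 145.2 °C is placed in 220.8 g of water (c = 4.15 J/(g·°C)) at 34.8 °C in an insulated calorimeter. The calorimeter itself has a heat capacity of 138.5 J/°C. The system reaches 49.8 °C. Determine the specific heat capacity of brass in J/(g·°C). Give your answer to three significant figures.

q_gained = (220.8 × 4.15 + 138.5) × (49.8 − 34.8) = 15820 J
q_lost = 428.5 × c × (145.2 − 49.8) = 40878.9 c
Set equal: c = 15820 / 40878.9 = 0.387 J/(g·°C)

c = 0.387 J/(g·°C)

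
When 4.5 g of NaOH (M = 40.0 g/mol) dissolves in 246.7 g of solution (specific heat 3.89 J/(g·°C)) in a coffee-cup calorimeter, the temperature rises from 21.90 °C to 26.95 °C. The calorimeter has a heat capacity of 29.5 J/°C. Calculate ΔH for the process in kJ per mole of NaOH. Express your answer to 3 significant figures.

ΔH = -44.4 kJ/mol

|ΔT| = |26.95 − 21.90| = 5.05 °C
|q_surr| = (246.7 × 3.89 + 29.5) × 5.05 = 989.163 × 5.05 = 4995 J
n(NaOH) = 4.5 / 40.0 = 0.1125 mol
Temperature rose, so q_rxn = −|q_surr| = -4.995 kJ
ΔH = q_rxn / n = -44.40 kJ/mol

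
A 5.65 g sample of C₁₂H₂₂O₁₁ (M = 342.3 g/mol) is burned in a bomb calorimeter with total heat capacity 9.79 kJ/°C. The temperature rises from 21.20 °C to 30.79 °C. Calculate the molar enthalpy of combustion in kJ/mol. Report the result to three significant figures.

ΔH = -5690 kJ/mol

ΔT = 30.79 − 21.20 = 9.59 °C
q_cal = C_cal × ΔT = 9.79 × 9.59 = 93.8861 kJ
n = 5.65 / 342.3 = 0.01651 mol
q_rxn = −q_cal = -93.8861 kJ
ΔH = -93.8861 / 0.01651 = -5687 kJ/mol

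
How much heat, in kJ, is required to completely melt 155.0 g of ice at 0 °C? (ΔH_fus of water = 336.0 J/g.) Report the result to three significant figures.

q = m × ΔH_fus = 155.0 × 336.0 = 52080 J = 52.1 kJ

q = 52.1 kJ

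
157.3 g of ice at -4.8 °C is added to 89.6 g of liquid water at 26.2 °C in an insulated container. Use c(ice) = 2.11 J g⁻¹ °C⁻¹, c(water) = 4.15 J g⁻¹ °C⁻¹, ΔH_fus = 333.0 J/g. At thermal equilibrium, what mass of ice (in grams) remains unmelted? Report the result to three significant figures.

m_ice remaining = 133 g

Heat to warm all ice to 0 °C: 157.3×2.11×4.8 = 1593.1 J
Heat released by water cooling to 0 °C: 89.6×4.15×26.2 = 9742.2 J
9742.2 J < 1593.1 + 157.3×333.0 = 53974.0 J, so not all ice melts; final T = 0 °C.
Heat left for melting: 9742.2 − 1593.1 = 8149.1 J
Mass melted = 8149.1 / 333.0 = 24.47 g
Ice remaining = 157.3 − 24.47 = 132.83 g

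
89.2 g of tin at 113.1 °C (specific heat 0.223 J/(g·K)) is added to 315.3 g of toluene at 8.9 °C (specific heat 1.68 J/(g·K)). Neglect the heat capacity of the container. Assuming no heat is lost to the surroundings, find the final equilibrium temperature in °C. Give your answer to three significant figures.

T_f = 12.7 °C

Heat lost by tin = heat gained by toluene.
(89.2)(0.223)(113.1 − T) = (315.3)(1.68)(T − 8.9)
19.8916 (113.1 − T) = 529.704 (T − 8.9)
2249.7 − 19.8916 T = 529.704 T − 4714.4
6964.1 = 549.5956 T
T = 12.67 °C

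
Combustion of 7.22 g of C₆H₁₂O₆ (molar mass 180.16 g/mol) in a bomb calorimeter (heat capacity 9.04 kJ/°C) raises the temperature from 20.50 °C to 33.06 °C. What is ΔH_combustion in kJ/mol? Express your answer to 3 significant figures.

ΔT = 33.06 − 20.50 = 12.56 °C
q_cal = C_cal × ΔT = 9.04 × 12.56 = 113.5424 kJ
n = 7.22 / 180.16 = 0.04008 mol
q_rxn = −q_cal = -113.5424 kJ
ΔH = -113.5424 / 0.04008 = -2833 kJ/mol

ΔH = -2830 kJ/mol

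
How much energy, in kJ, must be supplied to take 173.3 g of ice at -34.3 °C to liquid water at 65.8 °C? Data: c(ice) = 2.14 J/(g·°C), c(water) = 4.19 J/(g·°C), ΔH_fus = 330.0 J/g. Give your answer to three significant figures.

q1 (heat ice -34.3→0.0 °C): 173.3 × 2.14 × 34.3 = 12721 J
q2 (melt at 0 °C): 173.3 × 330.0 = 57189 J
q3 (heat water 0.0→65.8 °C): 173.3 × 4.19 × 65.8 = 47779 J
Total: 12721 + 57189 + 47779 = 117689 J = 118 kJ

q = 118 kJ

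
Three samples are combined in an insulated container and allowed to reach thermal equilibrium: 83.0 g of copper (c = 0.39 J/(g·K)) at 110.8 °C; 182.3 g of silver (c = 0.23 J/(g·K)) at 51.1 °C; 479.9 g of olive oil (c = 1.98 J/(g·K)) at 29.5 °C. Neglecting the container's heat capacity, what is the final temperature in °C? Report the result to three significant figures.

Σ mᵢcᵢ(T − Tᵢ) = 0  ⇒  T = Σ mᵢcᵢTᵢ / Σ mᵢcᵢ
Σ mᵢcᵢ = 83.0×0.39 + 182.3×0.23 + 479.9×1.98 = 1024.501
Σ mᵢcᵢTᵢ = 32.37×110.8 + 41.929×51.1 + 950.202×29.5 = 33760
T = 33760 / 1024.501 = 32.95 °C

T_f = 33.0 °C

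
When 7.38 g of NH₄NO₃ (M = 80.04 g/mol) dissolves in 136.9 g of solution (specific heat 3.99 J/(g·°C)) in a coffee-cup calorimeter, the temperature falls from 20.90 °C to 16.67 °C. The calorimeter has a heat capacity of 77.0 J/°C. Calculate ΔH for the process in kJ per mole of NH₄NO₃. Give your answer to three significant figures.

ΔH = 28.6 kJ/mol

|ΔT| = |16.67 − 20.90| = 4.23 °C
|q_surr| = (136.9 × 3.99 + 77.0) × 4.23 = 623.231 × 4.23 = 2636 J
n(NH₄NO₃) = 7.38 / 80.04 = 0.09220 mol
Temperature fell, so q_rxn = +|q_surr| = 2.636 kJ
ΔH = q_rxn / n = 28.59 kJ/mol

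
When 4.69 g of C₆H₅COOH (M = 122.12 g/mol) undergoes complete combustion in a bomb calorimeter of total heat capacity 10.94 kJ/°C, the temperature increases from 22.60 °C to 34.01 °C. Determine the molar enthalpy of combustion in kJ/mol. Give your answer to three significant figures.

ΔH = -3250 kJ/mol

ΔT = 34.01 − 22.60 = 11.41 °C
q_cal = C_cal × ΔT = 10.94 × 11.41 = 124.8254 kJ
n = 4.69 / 122.12 = 0.03840 mol
q_rxn = −q_cal = -124.8254 kJ
ΔH = -124.8254 / 0.03840 = -3251 kJ/mol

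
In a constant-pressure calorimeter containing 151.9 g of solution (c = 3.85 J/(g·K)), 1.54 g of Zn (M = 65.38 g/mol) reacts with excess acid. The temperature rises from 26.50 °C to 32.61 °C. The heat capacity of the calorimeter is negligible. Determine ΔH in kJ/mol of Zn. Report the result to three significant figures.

|ΔT| = |32.61 − 26.50| = 6.11 °C
|q_surr| = (151.9 × 3.85) × 6.11 = 584.815 × 6.11 = 3573 J
n(Zn) = 1.54 / 65.38 = 0.02355 mol
Temperature rose, so q_rxn = −|q_surr| = -3.573 kJ
ΔH = q_rxn / n = -151.7 kJ/mol

ΔH = -152 kJ/mol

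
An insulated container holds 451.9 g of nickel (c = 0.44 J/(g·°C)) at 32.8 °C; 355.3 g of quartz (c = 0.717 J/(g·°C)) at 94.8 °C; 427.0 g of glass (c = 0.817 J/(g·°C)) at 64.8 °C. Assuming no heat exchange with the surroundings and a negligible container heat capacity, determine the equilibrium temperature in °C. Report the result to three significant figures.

T_f = 66.4 °C

Σ mᵢcᵢ(T − Tᵢ) = 0  ⇒  T = Σ mᵢcᵢTᵢ / Σ mᵢcᵢ
Σ mᵢcᵢ = 451.9×0.44 + 355.3×0.717 + 427.0×0.817 = 802.4451
Σ mᵢcᵢTᵢ = 198.836×32.8 + 254.7501×94.8 + 348.859×64.8 = 53278
T = 53278 / 802.4451 = 66.39 °C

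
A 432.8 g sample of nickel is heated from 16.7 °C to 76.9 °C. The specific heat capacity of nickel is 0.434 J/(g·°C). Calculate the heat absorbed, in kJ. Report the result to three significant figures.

q = m c ΔT = 432.8 × 0.434 × (76.9 − 16.7)
q = 432.8 × 0.434 × 60.2 = 11310 J = 11.3 kJ

q = 11.3 kJ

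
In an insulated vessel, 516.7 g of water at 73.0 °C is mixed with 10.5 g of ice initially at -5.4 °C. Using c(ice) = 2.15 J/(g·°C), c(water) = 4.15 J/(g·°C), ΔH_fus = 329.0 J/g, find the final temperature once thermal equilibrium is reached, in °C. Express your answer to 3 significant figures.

Heat to bring ice to 0 °C and melt it: q₁ = 10.5×2.15×5.4 + 10.5×329.0 = 3576.4 J
Heat the water can supply cooling to 0 °C: 516.7×4.15×73.0 = 156534 J > q₁, so all ice melts.
Energy balance: 516.7×4.15×(73.0 − T) = 3576.4 + 10.5×4.15×(T − 0)
2144.305(73.0 − T) = 3576.4 + 43.575 T
156534 − 3576.4 = 2187.880 T
T = 152957.6 / 2187.880 = 69.91 °C

T_f = 69.9 °C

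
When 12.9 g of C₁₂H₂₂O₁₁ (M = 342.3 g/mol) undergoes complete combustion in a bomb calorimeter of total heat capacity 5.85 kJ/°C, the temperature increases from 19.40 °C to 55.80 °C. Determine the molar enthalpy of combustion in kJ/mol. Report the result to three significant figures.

ΔH = -5650 kJ/mol

ΔT = 55.80 − 19.40 = 36.40 °C
q_cal = C_cal × ΔT = 5.85 × 36.40 = 212.94 kJ
n = 12.9 / 342.3 = 0.03769 mol
q_rxn = −q_cal = -212.94 kJ
ΔH = -212.94 / 0.03769 = -5650 kJ/mol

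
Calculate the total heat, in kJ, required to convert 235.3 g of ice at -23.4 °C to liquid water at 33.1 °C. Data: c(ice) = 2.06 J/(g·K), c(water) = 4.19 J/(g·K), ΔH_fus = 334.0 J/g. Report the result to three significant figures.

q = 123 kJ

q1 (heat ice -23.4→0.0 °C): 235.3 × 2.06 × 23.4 = 11342 J
q2 (melt at 0 °C): 235.3 × 334.0 = 78590 J
q3 (heat water 0.0→33.1 °C): 235.3 × 4.19 × 33.1 = 32634 J
Total: 11342 + 78590 + 32634 = 122566 J = 123 kJ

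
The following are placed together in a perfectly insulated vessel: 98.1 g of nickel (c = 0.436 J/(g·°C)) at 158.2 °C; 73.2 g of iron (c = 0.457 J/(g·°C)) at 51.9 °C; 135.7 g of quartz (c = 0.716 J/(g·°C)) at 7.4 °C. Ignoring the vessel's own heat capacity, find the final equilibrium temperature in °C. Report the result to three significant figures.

Σ mᵢcᵢ(T − Tᵢ) = 0  ⇒  T = Σ mᵢcᵢTᵢ / Σ mᵢcᵢ
Σ mᵢcᵢ = 98.1×0.436 + 73.2×0.457 + 135.7×0.716 = 173.3852
Σ mᵢcᵢTᵢ = 42.7716×158.2 + 33.4524×51.9 + 97.1612×7.4 = 9221.6
T = 9221.6 / 173.3852 = 53.19 °C

T_f = 53.2 °C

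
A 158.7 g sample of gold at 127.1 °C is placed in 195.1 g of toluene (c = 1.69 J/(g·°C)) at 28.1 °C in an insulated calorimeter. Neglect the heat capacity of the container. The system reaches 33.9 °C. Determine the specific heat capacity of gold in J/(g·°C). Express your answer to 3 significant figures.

c = 0.129 J/(g·°C)

q_gained = (195.1 × 1.69) × (33.9 − 28.1) = 1912 J
q_lost = 158.7 × c × (127.1 − 33.9) = 14790.84 c
Set equal: c = 1912 / 14790.84 = 0.129 J/(g·°C)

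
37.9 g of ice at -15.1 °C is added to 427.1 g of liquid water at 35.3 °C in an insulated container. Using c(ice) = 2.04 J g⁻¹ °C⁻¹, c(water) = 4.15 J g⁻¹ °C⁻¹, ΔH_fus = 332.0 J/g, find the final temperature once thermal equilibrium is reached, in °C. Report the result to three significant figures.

Heat to bring ice to 0 °C and melt it: q₁ = 37.9×2.04×15.1 + 37.9×332.0 = 13750 J
Heat the water can supply cooling to 0 °C: 427.1×4.15×35.3 = 62568.0 J > q₁, so all ice melts.
Energy balance: 427.1×4.15×(35.3 − T) = 13750 + 37.9×4.15×(T − 0)
1772.465(35.3 − T) = 13750 + 157.285 T
62568.0 − 13750 = 1929.750 T
T = 48818.0 / 1929.750 = 25.30 °C

T_f = 25.3 °C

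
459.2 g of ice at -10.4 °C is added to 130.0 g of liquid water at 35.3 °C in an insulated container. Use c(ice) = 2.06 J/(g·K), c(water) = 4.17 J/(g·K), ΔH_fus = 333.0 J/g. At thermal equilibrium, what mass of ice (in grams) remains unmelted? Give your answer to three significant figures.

m_ice remaining = 431 g

Heat to warm all ice to 0 °C: 459.2×2.06×10.4 = 9837.9 J
Heat released by water cooling to 0 °C: 130.0×4.17×35.3 = 19136 J
19136 J < 9837.9 + 459.2×333.0 = 162751.5 J, so not all ice melts; final T = 0 °C.
Heat left for melting: 19136 − 9837.9 = 9298.1 J
Mass melted = 9298.1 / 333.0 = 27.92 g
Ice remaining = 459.2 − 27.92 = 431.28 g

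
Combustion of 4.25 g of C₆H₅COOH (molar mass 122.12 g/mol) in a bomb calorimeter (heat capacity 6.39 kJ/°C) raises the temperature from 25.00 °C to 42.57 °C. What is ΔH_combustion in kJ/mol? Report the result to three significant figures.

ΔH = -3230 kJ/mol

ΔT = 42.57 − 25.00 = 17.57 °C
q_cal = C_cal × ΔT = 6.39 × 17.57 = 112.2723 kJ
n = 4.25 / 122.12 = 0.03480 mol
q_rxn = −q_cal = -112.2723 kJ
ΔH = -112.2723 / 0.03480 = -3226 kJ/mol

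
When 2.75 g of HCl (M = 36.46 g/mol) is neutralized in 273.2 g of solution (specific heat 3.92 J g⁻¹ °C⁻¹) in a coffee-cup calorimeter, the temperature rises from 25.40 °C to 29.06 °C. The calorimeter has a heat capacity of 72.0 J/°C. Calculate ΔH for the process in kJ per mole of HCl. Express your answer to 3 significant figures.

ΔH = -55.5 kJ/mol

|ΔT| = |29.06 − 25.40| = 3.66 °C
|q_surr| = (273.2 × 3.92 + 72.0) × 3.66 = 1142.944 × 3.66 = 4183 J
n(HCl) = 2.75 / 36.46 = 0.07543 mol
Temperature rose, so q_rxn = −|q_surr| = -4.183 kJ
ΔH = q_rxn / n = -55.46 kJ/mol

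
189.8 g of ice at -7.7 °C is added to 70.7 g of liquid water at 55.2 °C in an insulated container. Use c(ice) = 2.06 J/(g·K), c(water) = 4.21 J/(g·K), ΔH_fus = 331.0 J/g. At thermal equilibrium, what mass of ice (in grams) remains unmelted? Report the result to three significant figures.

m_ice remaining = 149 g

Heat to warm all ice to 0 °C: 189.8×2.06×7.7 = 3010.6 J
Heat released by water cooling to 0 °C: 70.7×4.21×55.2 = 16430 J
16430 J < 3010.6 + 189.8×331.0 = 65834.4 J, so not all ice melts; final T = 0 °C.
Heat left for melting: 16430 − 3010.6 = 13419.4 J
Mass melted = 13419.4 / 331.0 = 40.54 g
Ice remaining = 189.8 − 40.54 = 149.26 g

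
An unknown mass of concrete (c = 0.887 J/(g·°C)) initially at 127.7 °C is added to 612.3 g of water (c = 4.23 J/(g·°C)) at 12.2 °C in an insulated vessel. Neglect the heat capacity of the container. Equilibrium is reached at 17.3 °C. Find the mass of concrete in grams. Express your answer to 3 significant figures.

m = 135 g

q_gained = (612.3 × 4.23) × (17.3 − 12.2) = 13210 J
q_lost = m × 0.887 × (127.7 − 17.3) = 97.9248 m
m = 13210 / 97.9248 = 135 g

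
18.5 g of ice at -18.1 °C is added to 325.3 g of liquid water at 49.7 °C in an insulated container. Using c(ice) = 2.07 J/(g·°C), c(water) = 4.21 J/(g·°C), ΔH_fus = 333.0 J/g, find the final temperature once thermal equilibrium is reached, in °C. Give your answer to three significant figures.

T_f = 42.3 °C

Heat to bring ice to 0 °C and melt it: q₁ = 18.5×2.07×18.1 + 18.5×333.0 = 6853.6 J
Heat the water can supply cooling to 0 °C: 325.3×4.21×49.7 = 68064.8 J > q₁, so all ice melts.
Energy balance: 325.3×4.21×(49.7 − T) = 6853.6 + 18.5×4.21×(T − 0)
1369.513(49.7 − T) = 6853.6 + 77.885 T
68064.8 − 6853.6 = 1447.398 T
T = 61211.2 / 1447.398 = 42.29 °C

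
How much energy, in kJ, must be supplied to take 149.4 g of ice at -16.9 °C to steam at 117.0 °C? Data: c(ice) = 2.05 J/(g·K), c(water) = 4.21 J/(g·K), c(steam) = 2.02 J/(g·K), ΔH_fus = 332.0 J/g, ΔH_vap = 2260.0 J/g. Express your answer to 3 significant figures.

q1 (heat ice -16.9→0.0 °C): 149.4 × 2.05 × 16.9 = 5176 J
q2 (melt at 0 °C): 149.4 × 332.0 = 49601 J
q3 (heat water 0.0→100.0 °C): 149.4 × 4.21 × 100.0 = 62897 J
q4 (vaporize at 100 °C): 149.4 × 2260.0 = 337644 J
q5 (heat steam 100.0→117.0 °C): 149.4 × 2.02 × 17.0 = 5130 J
Total: 5176 + 49601 + 62897 + 337644 + 5130 = 460448 J = 460 kJ

q = 460 kJ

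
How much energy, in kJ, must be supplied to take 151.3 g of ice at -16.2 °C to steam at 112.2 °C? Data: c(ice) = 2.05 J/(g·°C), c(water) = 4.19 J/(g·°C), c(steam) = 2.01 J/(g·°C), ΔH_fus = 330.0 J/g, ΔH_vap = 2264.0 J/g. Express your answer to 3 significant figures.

q1 (heat ice -16.2→0.0 °C): 151.3 × 2.05 × 16.2 = 5025 J
q2 (melt at 0 °C): 151.3 × 330.0 = 49929 J
q3 (heat water 0.0→100.0 °C): 151.3 × 4.19 × 100.0 = 63395 J
q4 (vaporize at 100 °C): 151.3 × 2264.0 = 342543 J
q5 (heat steam 100.0→112.2 °C): 151.3 × 2.01 × 12.2 = 3710 J
Total: 5025 + 49929 + 63395 + 342543 + 3710 = 464602 J = 465 kJ

q = 465 kJ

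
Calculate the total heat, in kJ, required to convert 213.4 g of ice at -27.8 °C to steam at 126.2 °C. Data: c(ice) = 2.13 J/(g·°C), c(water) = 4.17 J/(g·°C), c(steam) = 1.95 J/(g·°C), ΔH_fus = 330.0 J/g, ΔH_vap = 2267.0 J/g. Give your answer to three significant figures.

q1 (heat ice -27.8→0.0 °C): 213.4 × 2.13 × 27.8 = 12636 J
q2 (melt at 0 °C): 213.4 × 330.0 = 70422 J
q3 (heat water 0.0→100.0 °C): 213.4 × 4.17 × 100.0 = 88988 J
q4 (vaporize at 100 °C): 213.4 × 2267.0 = 483778 J
q5 (heat steam 100.0→126.2 °C): 213.4 × 1.95 × 26.2 = 10903 J
Total: 12636 + 70422 + 88988 + 483778 + 10903 = 666727 J = 667 kJ

q = 667 kJ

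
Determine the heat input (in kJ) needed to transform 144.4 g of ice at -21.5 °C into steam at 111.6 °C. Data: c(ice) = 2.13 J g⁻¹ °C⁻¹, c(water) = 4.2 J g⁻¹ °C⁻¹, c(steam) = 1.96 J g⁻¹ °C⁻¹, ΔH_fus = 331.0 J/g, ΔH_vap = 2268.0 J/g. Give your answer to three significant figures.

q = 446 kJ

q1 (heat ice -21.5→0.0 °C): 144.4 × 2.13 × 21.5 = 6613 J
q2 (melt at 0 °C): 144.4 × 331.0 = 47796 J
q3 (heat water 0.0→100.0 °C): 144.4 × 4.2 × 100.0 = 60648 J
q4 (vaporize at 100 °C): 144.4 × 2268.0 = 327499 J
q5 (heat steam 100.0→111.6 °C): 144.4 × 1.96 × 11.6 = 3283 J
Total: 6613 + 47796 + 60648 + 327499 + 3283 = 445839 J = 446 kJ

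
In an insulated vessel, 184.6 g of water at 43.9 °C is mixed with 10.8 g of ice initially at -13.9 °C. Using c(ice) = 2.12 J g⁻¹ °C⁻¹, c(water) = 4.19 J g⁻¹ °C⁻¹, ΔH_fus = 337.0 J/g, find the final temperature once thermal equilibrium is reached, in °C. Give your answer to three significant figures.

Heat to bring ice to 0 °C and melt it: q₁ = 10.8×2.12×13.9 + 10.8×337.0 = 3957.9 J
Heat the water can supply cooling to 0 °C: 184.6×4.19×43.9 = 33955.5 J > q₁, so all ice melts.
Energy balance: 184.6×4.19×(43.9 − T) = 3957.9 + 10.8×4.19×(T − 0)
773.474(43.9 − T) = 3957.9 + 45.252 T
33955.5 − 3957.9 = 818.726 T
T = 29997.6 / 818.726 = 36.64 °C

T_f = 36.6 °C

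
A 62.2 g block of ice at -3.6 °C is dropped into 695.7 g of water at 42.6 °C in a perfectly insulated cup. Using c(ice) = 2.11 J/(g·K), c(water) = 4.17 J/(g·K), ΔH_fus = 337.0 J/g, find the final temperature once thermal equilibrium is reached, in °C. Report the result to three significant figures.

Heat to bring ice to 0 °C and melt it: q₁ = 62.2×2.11×3.6 + 62.2×337.0 = 21434 J
Heat the water can supply cooling to 0 °C: 695.7×4.17×42.6 = 123586 J > q₁, so all ice melts.
Energy balance: 695.7×4.17×(42.6 − T) = 21434 + 62.2×4.17×(T − 0)
2901.069(42.6 − T) = 21434 + 259.374 T
123586 − 21434 = 3160.443 T
T = 102152 / 3160.443 = 32.32 °C

T_f = 32.3 °C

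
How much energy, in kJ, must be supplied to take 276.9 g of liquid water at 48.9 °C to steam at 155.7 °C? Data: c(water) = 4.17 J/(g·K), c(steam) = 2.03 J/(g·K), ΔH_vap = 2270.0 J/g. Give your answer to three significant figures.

q = 719 kJ

q1 (heat water 48.9→100.0 °C): 276.9 × 4.17 × 51.1 = 59004 J
q2 (vaporize at 100 °C): 276.9 × 2270.0 = 628563 J
q3 (heat steam 100.0→155.7 °C): 276.9 × 2.03 × 55.7 = 31309 J
Total: 59004 + 628563 + 31309 = 718876 J = 719 kJ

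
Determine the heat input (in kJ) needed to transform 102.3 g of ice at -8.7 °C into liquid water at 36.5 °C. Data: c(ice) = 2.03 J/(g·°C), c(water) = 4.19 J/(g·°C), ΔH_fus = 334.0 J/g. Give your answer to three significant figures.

q1 (heat ice -8.7→0.0 °C): 102.3 × 2.03 × 8.7 = 1807 J
q2 (melt at 0 °C): 102.3 × 334.0 = 34168 J
q3 (heat water 0.0→36.5 °C): 102.3 × 4.19 × 36.5 = 15645 J
Total: 1807 + 34168 + 15645 = 51620 J = 51.6 kJ

q = 51.6 kJ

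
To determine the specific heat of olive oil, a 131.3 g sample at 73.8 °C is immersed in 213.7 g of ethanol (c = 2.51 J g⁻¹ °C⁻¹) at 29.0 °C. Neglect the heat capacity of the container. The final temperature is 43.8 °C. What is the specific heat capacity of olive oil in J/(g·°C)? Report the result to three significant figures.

q_gained = (213.7 × 2.51) × (43.8 − 29.0) = 7939 J
q_lost = 131.3 × c × (73.8 − 43.8) = 3939 c
Set equal: c = 7939 / 3939 = 2.02 J/(g·°C)

c = 2.02 J/(g·°C)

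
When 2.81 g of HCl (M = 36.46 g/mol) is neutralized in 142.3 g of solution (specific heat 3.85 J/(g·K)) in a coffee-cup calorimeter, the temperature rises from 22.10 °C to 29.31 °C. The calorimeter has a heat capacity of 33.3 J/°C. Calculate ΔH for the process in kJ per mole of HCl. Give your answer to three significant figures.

|ΔT| = |29.31 − 22.10| = 7.21 °C
|q_surr| = (142.3 × 3.85 + 33.3) × 7.21 = 581.155 × 7.21 = 4190 J
n(HCl) = 2.81 / 36.46 = 0.07707 mol
Temperature rose, so q_rxn = −|q_surr| = -4.190 kJ
ΔH = q_rxn / n = -54.37 kJ/mol

ΔH = -54.4 kJ/mol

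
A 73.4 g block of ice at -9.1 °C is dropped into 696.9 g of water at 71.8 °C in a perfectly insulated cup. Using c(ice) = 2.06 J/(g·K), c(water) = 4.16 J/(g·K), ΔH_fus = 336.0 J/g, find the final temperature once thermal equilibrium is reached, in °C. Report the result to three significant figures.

Heat to bring ice to 0 °C and melt it: q₁ = 73.4×2.06×9.1 + 73.4×336.0 = 26038 J
Heat the water can supply cooling to 0 °C: 696.9×4.16×71.8 = 208156 J > q₁, so all ice melts.
Energy balance: 696.9×4.16×(71.8 − T) = 26038 + 73.4×4.16×(T − 0)
2899.104(71.8 − T) = 26038 + 305.344 T
208156 − 26038 = 3204.448 T
T = 182118 / 3204.448 = 56.83 °C

T_f = 56.8 °C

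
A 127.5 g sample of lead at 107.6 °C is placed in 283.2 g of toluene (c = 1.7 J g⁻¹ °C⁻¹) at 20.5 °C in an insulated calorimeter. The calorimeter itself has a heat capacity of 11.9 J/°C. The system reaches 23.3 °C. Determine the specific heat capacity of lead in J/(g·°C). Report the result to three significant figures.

c = 0.129 J/(g·°C)

q_gained = (283.2 × 1.7 + 11.9) × (23.3 − 20.5) = 1381.4 J
q_lost = 127.5 × c × (107.6 − 23.3) = 10748.25 c
Set equal: c = 1381.4 / 10748.25 = 0.129 J/(g·°C)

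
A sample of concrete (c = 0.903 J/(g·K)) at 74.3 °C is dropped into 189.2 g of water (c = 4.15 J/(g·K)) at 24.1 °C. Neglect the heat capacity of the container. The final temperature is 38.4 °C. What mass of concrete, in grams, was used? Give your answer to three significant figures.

m = 346 g

q_gained = (189.2 × 4.15) × (38.4 − 24.1) = 11230 J
q_lost = m × 0.903 × (74.3 − 38.4) = 32.4177 m
m = 11230 / 32.4177 = 346 g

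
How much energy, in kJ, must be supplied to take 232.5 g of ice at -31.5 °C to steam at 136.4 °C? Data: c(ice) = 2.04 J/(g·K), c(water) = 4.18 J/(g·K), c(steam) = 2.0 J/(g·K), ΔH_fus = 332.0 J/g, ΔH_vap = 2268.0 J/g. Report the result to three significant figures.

q1 (heat ice -31.5→0.0 °C): 232.5 × 2.04 × 31.5 = 14940 J
q2 (melt at 0 °C): 232.5 × 332.0 = 77190 J
q3 (heat water 0.0→100.0 °C): 232.5 × 4.18 × 100.0 = 97185 J
q4 (vaporize at 100 °C): 232.5 × 2268.0 = 527310 J
q5 (heat steam 100.0→136.4 °C): 232.5 × 2.0 × 36.4 = 16926 J
Total: 14940 + 77190 + 97185 + 527310 + 16926 = 733551 J = 734 kJ

q = 734 kJ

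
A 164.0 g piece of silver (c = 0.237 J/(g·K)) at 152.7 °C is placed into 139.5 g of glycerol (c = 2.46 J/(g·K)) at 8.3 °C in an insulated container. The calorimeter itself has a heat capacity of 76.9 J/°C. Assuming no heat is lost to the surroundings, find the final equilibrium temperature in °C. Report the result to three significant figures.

T_f = 20.5 °C

Heat lost by silver = heat gained by glycerol + calorimeter.
(164.0)(0.237)(152.7 − T) = [(139.5)(2.46) + 76.9](T − 8.3)
38.868 (152.7 − T) = 420.07 (T − 8.3)
5935.1 − 38.868 T = 420.07 T − 3486.6
9421.7 = 458.938 T
T = 20.53 °C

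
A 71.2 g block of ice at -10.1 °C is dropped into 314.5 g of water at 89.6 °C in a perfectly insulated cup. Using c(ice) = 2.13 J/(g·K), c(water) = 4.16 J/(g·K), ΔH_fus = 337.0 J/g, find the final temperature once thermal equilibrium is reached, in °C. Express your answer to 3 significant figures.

T_f = 57.2 °C

Heat to bring ice to 0 °C and melt it: q₁ = 71.2×2.13×10.1 + 71.2×337.0 = 25526 J
Heat the water can supply cooling to 0 °C: 314.5×4.16×89.6 = 117225 J > q₁, so all ice melts.
Energy balance: 314.5×4.16×(89.6 − T) = 25526 + 71.2×4.16×(T − 0)
1308.32(89.6 − T) = 25526 + 296.192 T
117225 − 25526 = 1604.512 T
T = 91699 / 1604.512 = 57.15 °C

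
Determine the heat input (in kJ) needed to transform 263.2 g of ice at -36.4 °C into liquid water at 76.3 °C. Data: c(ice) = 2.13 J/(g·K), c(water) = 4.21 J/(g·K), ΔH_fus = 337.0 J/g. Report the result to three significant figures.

q1 (heat ice -36.4→0.0 °C): 263.2 × 2.13 × 36.4 = 20406 J
q2 (melt at 0 °C): 263.2 × 337.0 = 88698 J
q3 (heat water 0.0→76.3 °C): 263.2 × 4.21 × 76.3 = 84546 J
Total: 20406 + 88698 + 84546 = 193650 J = 194 kJ

q = 194 kJ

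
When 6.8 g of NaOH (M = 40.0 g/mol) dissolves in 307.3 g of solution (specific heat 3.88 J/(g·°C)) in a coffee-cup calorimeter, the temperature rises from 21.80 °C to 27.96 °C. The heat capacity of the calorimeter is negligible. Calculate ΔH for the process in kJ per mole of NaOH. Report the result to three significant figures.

|ΔT| = |27.96 − 21.80| = 6.16 °C
|q_surr| = (307.3 × 3.88) × 6.16 = 1192.324 × 6.16 = 7345 J
n(NaOH) = 6.8 / 40.0 = 0.1700 mol
Temperature rose, so q_rxn = −|q_surr| = -7.345 kJ
ΔH = q_rxn / n = -43.21 kJ/mol

ΔH = -43.2 kJ/mol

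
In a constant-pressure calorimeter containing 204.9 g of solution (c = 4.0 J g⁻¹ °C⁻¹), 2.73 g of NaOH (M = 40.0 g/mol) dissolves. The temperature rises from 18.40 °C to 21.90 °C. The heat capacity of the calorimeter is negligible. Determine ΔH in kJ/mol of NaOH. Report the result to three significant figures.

ΔH = -42.0 kJ/mol

|ΔT| = |21.90 − 18.40| = 3.50 °C
|q_surr| = (204.9 × 4.0) × 3.50 = 819.6 × 3.50 = 2869 J
n(NaOH) = 2.73 / 40.0 = 0.06825 mol
Temperature rose, so q_rxn = −|q_surr| = -2.869 kJ
ΔH = q_rxn / n = -42.04 kJ/mol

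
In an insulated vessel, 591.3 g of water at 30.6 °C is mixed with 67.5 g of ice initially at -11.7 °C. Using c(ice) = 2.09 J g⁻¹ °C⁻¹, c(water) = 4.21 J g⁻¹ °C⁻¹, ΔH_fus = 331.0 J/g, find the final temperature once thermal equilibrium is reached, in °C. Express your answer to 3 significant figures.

T_f = 18.8 °C

Heat to bring ice to 0 °C and melt it: q₁ = 67.5×2.09×11.7 + 67.5×331.0 = 23993 J
Heat the water can supply cooling to 0 °C: 591.3×4.21×30.6 = 76174.8 J > q₁, so all ice melts.
Energy balance: 591.3×4.21×(30.6 − T) = 23993 + 67.5×4.21×(T − 0)
2489.373(30.6 − T) = 23993 + 284.175 T
76174.8 − 23993 = 2773.548 T
T = 52181.8 / 2773.548 = 18.81 °C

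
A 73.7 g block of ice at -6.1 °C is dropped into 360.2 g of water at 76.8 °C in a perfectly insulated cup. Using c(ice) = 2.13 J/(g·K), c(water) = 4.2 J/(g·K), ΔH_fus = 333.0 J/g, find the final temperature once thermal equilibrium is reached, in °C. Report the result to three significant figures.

Heat to bring ice to 0 °C and melt it: q₁ = 73.7×2.13×6.1 + 73.7×333.0 = 25500 J
Heat the water can supply cooling to 0 °C: 360.2×4.2×76.8 = 116186 J > q₁, so all ice melts.
Energy balance: 360.2×4.2×(76.8 − T) = 25500 + 73.7×4.2×(T − 0)
1512.84(76.8 − T) = 25500 + 309.54 T
116186 − 25500 = 1822.38 T
T = 90686 / 1822.38 = 49.76 °C

T_f = 49.8 °C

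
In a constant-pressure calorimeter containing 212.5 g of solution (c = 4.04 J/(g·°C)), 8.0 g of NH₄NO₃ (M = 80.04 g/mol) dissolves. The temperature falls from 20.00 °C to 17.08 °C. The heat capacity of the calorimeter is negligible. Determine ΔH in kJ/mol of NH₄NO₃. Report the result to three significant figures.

ΔH = 25.1 kJ/mol

|ΔT| = |17.08 − 20.00| = 2.92 °C
|q_surr| = (212.5 × 4.04) × 2.92 = 858.5 × 2.92 = 2507 J
n(NH₄NO₃) = 8.0 / 80.04 = 0.09995 mol
Temperature fell, so q_rxn = +|q_surr| = 2.507 kJ
ΔH = q_rxn / n = 25.08 kJ/mol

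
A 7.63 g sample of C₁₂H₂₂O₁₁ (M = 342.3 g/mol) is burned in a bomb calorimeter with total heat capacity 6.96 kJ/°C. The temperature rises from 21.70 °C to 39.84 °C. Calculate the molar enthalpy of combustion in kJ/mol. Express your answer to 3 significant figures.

ΔT = 39.84 − 21.70 = 18.14 °C
q_cal = C_cal × ΔT = 6.96 × 18.14 = 126.2544 kJ
n = 7.63 / 342.3 = 0.02229 mol
q_rxn = −q_cal = -126.2544 kJ
ΔH = -126.2544 / 0.02229 = -5664 kJ/mol

ΔH = -5660 kJ/mol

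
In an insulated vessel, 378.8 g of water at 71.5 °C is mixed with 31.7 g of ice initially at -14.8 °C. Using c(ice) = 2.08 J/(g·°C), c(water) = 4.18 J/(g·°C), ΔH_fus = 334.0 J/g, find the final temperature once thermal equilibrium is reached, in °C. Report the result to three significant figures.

T_f = 59.2 °C

Heat to bring ice to 0 °C and melt it: q₁ = 31.7×2.08×14.8 + 31.7×334.0 = 11564 J
Heat the water can supply cooling to 0 °C: 378.8×4.18×71.5 = 113212 J > q₁, so all ice melts.
Energy balance: 378.8×4.18×(71.5 − T) = 11564 + 31.7×4.18×(T − 0)
1583.384(71.5 − T) = 11564 + 132.506 T
113212 − 11564 = 1715.890 T
T = 101648 / 1715.890 = 59.24 °C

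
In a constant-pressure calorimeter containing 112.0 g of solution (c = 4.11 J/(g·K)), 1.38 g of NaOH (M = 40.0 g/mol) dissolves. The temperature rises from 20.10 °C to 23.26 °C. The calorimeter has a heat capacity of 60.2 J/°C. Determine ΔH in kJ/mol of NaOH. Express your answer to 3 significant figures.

ΔH = -47.7 kJ/mol

|ΔT| = |23.26 − 20.10| = 3.16 °C
|q_surr| = (112.0 × 4.11 + 60.2) × 3.16 = 520.52 × 3.16 = 1645 J
n(NaOH) = 1.38 / 40.0 = 0.03450 mol
Temperature rose, so q_rxn = −|q_surr| = -1.645 kJ
ΔH = q_rxn / n = -47.68 kJ/mol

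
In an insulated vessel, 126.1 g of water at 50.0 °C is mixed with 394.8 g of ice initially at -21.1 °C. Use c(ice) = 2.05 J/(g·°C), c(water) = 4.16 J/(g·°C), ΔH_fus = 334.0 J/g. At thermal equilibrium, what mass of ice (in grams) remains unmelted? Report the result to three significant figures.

m_ice remaining = 367 g

Heat to warm all ice to 0 °C: 394.8×2.05×21.1 = 17077 J
Heat released by water cooling to 0 °C: 126.1×4.16×50.0 = 26229 J
26229 J < 17077 + 394.8×334.0 = 148940.2 J, so not all ice melts; final T = 0 °C.
Heat left for melting: 26229 − 17077 = 9152 J
Mass melted = 9152 / 334.0 = 27.40 g
Ice remaining = 394.8 − 27.40 = 367.40 g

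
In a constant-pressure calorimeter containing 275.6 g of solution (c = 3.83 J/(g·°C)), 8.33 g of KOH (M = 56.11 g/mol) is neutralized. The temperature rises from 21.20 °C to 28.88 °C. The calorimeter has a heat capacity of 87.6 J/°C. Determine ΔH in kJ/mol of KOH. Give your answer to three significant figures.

|ΔT| = |28.88 − 21.20| = 7.68 °C
|q_surr| = (275.6 × 3.83 + 87.6) × 7.68 = 1143.148 × 7.68 = 8779 J
n(KOH) = 8.33 / 56.11 = 0.1485 mol
Temperature rose, so q_rxn = −|q_surr| = -8.779 kJ
ΔH = q_rxn / n = -59.12 kJ/mol

ΔH = -59.1 kJ/mol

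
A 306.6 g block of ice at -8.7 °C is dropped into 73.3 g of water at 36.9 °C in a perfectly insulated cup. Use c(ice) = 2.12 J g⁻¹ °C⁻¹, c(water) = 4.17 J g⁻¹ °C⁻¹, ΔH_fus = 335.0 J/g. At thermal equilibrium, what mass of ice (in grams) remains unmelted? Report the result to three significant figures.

Heat to warm all ice to 0 °C: 306.6×2.12×8.7 = 5654.9 J
Heat released by water cooling to 0 °C: 73.3×4.17×36.9 = 11279 J
11279 J < 5654.9 + 306.6×335.0 = 108365.9 J, so not all ice melts; final T = 0 °C.
Heat left for melting: 11279 − 5654.9 = 5624.1 J
Mass melted = 5624.1 / 335.0 = 16.79 g
Ice remaining = 306.6 − 16.79 = 289.81 g

m_ice remaining = 290 g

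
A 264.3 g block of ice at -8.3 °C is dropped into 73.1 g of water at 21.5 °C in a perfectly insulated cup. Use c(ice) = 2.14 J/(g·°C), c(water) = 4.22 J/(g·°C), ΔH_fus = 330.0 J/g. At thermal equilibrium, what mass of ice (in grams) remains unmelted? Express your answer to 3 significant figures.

Heat to warm all ice to 0 °C: 264.3×2.14×8.3 = 4694.5 J
Heat released by water cooling to 0 °C: 73.1×4.22×21.5 = 6632.4 J
6632.4 J < 4694.5 + 264.3×330.0 = 91913.5 J, so not all ice melts; final T = 0 °C.
Heat left for melting: 6632.4 − 4694.5 = 1937.9 J
Mass melted = 1937.9 / 330.0 = 5.872 g
Ice remaining = 264.3 − 5.872 = 258.428 g

m_ice remaining = 258 g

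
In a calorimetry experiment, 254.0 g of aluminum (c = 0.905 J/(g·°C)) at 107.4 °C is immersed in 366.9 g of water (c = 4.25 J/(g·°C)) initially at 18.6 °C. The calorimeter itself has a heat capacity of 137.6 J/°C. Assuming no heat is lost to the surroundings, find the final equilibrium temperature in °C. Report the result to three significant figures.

Heat lost by aluminum = heat gained by water + calorimeter.
(254.0)(0.905)(107.4 − T) = [(366.9)(4.25) + 137.6](T − 18.6)
229.87 (107.4 − T) = 1696.925 (T − 18.6)
24688 − 229.87 T = 1696.925 T − 31563
56251 = 1926.795 T
T = 29.19 °C

T_f = 29.2 °C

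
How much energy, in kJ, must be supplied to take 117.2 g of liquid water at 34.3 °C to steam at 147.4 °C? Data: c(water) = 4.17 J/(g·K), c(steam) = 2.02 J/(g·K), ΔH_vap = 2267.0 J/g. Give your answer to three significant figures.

q = 309 kJ

q1 (heat water 34.3→100.0 °C): 117.2 × 4.17 × 65.7 = 32109 J
q2 (vaporize at 100 °C): 117.2 × 2267.0 = 265692 J
q3 (heat steam 100.0→147.4 °C): 117.2 × 2.02 × 47.4 = 11222 J
Total: 32109 + 265692 + 11222 = 309023 J = 309 kJ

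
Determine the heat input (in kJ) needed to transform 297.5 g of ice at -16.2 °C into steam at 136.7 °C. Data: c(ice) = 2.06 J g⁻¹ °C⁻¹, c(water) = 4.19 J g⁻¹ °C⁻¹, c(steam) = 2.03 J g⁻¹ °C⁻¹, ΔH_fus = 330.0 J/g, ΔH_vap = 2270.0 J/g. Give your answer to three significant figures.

q = 930 kJ

q1 (heat ice -16.2→0.0 °C): 297.5 × 2.06 × 16.2 = 9928 J
q2 (melt at 0 °C): 297.5 × 330.0 = 98175 J
q3 (heat water 0.0→100.0 °C): 297.5 × 4.19 × 100.0 = 124653 J
q4 (vaporize at 100 °C): 297.5 × 2270.0 = 675325 J
q5 (heat steam 100.0→136.7 °C): 297.5 × 2.03 × 36.7 = 22164 J
Total: 9928 + 98175 + 124653 + 675325 + 22164 = 930245 J = 930 kJ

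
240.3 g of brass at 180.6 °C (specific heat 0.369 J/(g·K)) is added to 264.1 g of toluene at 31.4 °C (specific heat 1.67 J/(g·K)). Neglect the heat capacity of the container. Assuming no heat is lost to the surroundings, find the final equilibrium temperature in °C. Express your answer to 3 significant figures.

Heat lost by brass = heat gained by toluene.
(240.3)(0.369)(180.6 − T) = (264.1)(1.67)(T − 31.4)
88.6707 (180.6 − T) = 441.047 (T − 31.4)
16014 − 88.6707 T = 441.047 T − 13849
29863 = 529.7177 T
T = 56.38 °C

T_f = 56.4 °C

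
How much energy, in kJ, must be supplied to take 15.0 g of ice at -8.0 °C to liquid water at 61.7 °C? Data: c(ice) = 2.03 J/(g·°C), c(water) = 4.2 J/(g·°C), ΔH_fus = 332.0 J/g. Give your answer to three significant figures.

q = 9.11 kJ

q1 (heat ice -8.0→0.0 °C): 15.0 × 2.03 × 8.0 = 244 J
q2 (melt at 0 °C): 15.0 × 332.0 = 4980 J
q3 (heat water 0.0→61.7 °C): 15.0 × 4.2 × 61.7 = 3887 J
Total: 244 + 4980 + 3887 = 9111 J = 9.11 kJ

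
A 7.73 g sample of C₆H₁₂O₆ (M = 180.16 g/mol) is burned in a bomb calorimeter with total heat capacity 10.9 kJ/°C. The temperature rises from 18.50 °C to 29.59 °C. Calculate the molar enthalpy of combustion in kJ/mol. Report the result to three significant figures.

ΔT = 29.59 − 18.50 = 11.09 °C
q_cal = C_cal × ΔT = 10.9 × 11.09 = 120.881 kJ
n = 7.73 / 180.16 = 0.04291 mol
q_rxn = −q_cal = -120.881 kJ
ΔH = -120.881 / 0.04291 = -2817 kJ/mol

ΔH = -2820 kJ/mol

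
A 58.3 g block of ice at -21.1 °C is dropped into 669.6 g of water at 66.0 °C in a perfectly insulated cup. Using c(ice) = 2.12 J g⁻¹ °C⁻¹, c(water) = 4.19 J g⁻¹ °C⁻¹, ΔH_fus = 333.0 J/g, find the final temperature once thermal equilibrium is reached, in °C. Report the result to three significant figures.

Heat to bring ice to 0 °C and melt it: q₁ = 58.3×2.12×21.1 + 58.3×333.0 = 22022 J
Heat the water can supply cooling to 0 °C: 669.6×4.19×66.0 = 185171 J > q₁, so all ice melts.
Energy balance: 669.6×4.19×(66.0 − T) = 22022 + 58.3×4.19×(T − 0)
2805.624(66.0 − T) = 22022 + 244.277 T
185171 − 22022 = 3049.901 T
T = 163149 / 3049.901 = 53.49 °C

T_f = 53.5 °C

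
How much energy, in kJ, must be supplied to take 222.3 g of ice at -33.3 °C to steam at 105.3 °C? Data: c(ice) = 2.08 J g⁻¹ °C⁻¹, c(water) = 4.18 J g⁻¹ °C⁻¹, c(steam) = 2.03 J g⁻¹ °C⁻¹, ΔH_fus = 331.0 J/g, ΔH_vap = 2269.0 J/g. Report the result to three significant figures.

q1 (heat ice -33.3→0.0 °C): 222.3 × 2.08 × 33.3 = 15397 J
q2 (melt at 0 °C): 222.3 × 331.0 = 73581 J
q3 (heat water 0.0→100.0 °C): 222.3 × 4.18 × 100.0 = 92921 J
q4 (vaporize at 100 °C): 222.3 × 2269.0 = 504399 J
q5 (heat steam 100.0→105.3 °C): 222.3 × 2.03 × 5.3 = 2392 J
Total: 15397 + 73581 + 92921 + 504399 + 2392 = 688690 J = 689 kJ

q = 689 kJ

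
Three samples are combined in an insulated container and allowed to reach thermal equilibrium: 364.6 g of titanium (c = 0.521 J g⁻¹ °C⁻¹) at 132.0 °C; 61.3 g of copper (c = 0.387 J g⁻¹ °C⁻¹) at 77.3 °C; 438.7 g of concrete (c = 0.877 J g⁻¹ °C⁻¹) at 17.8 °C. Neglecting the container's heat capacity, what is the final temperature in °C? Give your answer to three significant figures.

T_f = 56.4 °C

Σ mᵢcᵢ(T − Tᵢ) = 0  ⇒  T = Σ mᵢcᵢTᵢ / Σ mᵢcᵢ
Σ mᵢcᵢ = 364.6×0.521 + 61.3×0.387 + 438.7×0.877 = 598.4196
Σ mᵢcᵢTᵢ = 189.9566×132.0 + 23.7231×77.3 + 384.7399×17.8 = 33756
T = 33756 / 598.4196 = 56.41 °C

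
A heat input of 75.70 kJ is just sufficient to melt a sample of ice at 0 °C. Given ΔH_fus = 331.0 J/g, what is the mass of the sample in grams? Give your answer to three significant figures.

m = 229 g

m = q / ΔH_fus = 75700 J / 331.0 J/g = 229 g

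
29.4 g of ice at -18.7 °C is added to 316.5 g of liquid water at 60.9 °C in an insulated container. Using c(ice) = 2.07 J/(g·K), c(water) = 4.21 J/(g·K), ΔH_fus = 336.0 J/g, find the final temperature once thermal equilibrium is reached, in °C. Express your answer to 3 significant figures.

Heat to bring ice to 0 °C and melt it: q₁ = 29.4×2.07×18.7 + 29.4×336.0 = 11016 J
Heat the water can supply cooling to 0 °C: 316.5×4.21×60.9 = 81147.1 J > q₁, so all ice melts.
Energy balance: 316.5×4.21×(60.9 − T) = 11016 + 29.4×4.21×(T − 0)
1332.465(60.9 − T) = 11016 + 123.774 T
81147.1 − 11016 = 1456.239 T
T = 70131.1 / 1456.239 = 48.16 °C

T_f = 48.2 °C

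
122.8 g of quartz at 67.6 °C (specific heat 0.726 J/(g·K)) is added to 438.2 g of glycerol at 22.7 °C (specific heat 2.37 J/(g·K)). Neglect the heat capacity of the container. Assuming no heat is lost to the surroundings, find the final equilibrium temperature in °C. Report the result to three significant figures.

Heat lost by quartz = heat gained by glycerol.
(122.8)(0.726)(67.6 − T) = (438.2)(2.37)(T − 22.7)
89.1528 (67.6 − T) = 1038.534 (T − 22.7)
6026.7 − 89.1528 T = 1038.534 T − 23575
29601.7 = 1127.6868 T
T = 26.2499 °C

T_f = 26.2 °C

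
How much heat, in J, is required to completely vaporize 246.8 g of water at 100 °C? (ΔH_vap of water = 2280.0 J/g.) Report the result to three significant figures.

q = 563000 J

q = m × ΔH_vap = 246.8 × 2280.0 = 562700 J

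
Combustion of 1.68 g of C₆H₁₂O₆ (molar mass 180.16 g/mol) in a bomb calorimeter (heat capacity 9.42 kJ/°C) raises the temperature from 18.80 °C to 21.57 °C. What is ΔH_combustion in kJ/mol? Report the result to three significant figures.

ΔT = 21.57 − 18.80 = 2.77 °C
q_cal = C_cal × ΔT = 9.42 × 2.77 = 26.0934 kJ
n = 1.68 / 180.16 = 0.009325 mol
q_rxn = −q_cal = -26.0934 kJ
ΔH = -26.0934 / 0.009325 = -2798 kJ/mol

ΔH = -2800 kJ/mol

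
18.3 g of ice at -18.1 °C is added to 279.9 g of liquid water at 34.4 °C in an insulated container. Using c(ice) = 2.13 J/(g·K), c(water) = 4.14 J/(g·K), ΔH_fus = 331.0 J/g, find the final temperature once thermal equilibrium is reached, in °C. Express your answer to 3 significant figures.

T_f = 26.8 °C

Heat to bring ice to 0 °C and melt it: q₁ = 18.3×2.13×18.1 + 18.3×331.0 = 6762.8 J
Heat the water can supply cooling to 0 °C: 279.9×4.14×34.4 = 39862.2 J > q₁, so all ice melts.
Energy balance: 279.9×4.14×(34.4 − T) = 6762.8 + 18.3×4.14×(T − 0)
1158.786(34.4 − T) = 6762.8 + 75.762 T
39862.2 − 6762.8 = 1234.548 T
T = 33099.4 / 1234.548 = 26.81 °C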